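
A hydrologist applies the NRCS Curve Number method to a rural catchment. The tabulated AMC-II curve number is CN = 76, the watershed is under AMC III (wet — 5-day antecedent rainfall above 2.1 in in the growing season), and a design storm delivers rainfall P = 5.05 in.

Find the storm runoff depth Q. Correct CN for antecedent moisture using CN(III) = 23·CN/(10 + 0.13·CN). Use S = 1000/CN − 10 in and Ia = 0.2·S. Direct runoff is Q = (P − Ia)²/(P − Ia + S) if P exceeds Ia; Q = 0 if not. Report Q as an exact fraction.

Q = 1741977169/469661380 in ≈ 3.709 in

Adjust CN=76 to AMC III: 23·76/(10 + 0.13·76) → 1748 ÷ (497/25) = 43700/497 ≈ 87.928
Max retention: S = 1000/(43700/497) − 10 = 600/437 in (≈ 1.373 in)
Initial abstraction Ia = S/5 = (600/437)/5 = 120/437 ≈ 0.275 in
Since P=5.050 > Ia=0.275: effective rainfall P−Ia = 41737/8740 in
Runoff Q = (P−Ia)²/(P−Ia+S) = (4.775)²/(4.775+1.373) = 1741977169/469661380 ≈ 3.709 in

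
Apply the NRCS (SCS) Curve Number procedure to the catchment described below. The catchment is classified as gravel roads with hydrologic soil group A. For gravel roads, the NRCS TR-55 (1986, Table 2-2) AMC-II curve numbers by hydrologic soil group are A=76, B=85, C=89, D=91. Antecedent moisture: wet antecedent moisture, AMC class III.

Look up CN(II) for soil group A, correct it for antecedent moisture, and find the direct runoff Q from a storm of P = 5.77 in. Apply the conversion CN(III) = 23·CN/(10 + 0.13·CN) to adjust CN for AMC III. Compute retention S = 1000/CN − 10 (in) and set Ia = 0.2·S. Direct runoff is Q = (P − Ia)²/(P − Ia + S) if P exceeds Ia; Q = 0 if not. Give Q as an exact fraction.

Q = 57671542201/13116511300 in ≈ 4.397 in

NRCS table: gravel roads, soil group A → CN(II) = 76
Wet (AMC III): CN(III) = 23·76/(10 + 0.13·76) = 1748/(497/25) = 43700/497 ≈ 87.928
Retention S: 1000/CN − 10 with CN=87.928 → S = 600/437 ≈ 1.373 in
Ia = 0.2·(600/437) = 120/437 in ≈ 0.275 in
P − Ia = 5.770 − 0.275 = 240149/43700 ≈ 5.495 in (> 0, runoff occurs)
Q = (240149/43700)²/((240149/43700) + 600/437) = (57671542201/1909690000)/(300149/43700) = 57671542201/13116511300 in ≈ 4.397 in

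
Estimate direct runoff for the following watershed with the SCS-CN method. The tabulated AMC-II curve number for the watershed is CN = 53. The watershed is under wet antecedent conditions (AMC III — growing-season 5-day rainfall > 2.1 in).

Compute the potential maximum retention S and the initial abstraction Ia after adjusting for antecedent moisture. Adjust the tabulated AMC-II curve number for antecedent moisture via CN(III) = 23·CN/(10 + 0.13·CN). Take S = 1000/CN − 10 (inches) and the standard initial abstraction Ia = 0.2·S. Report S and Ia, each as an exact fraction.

S = 4700/1219 in ≈ 3.856 in; Ia = 940/1219 in ≈ 0.771 in

CN(III) from CN(II)=53: (23·53)/(10 + 0.13·53) = 121900/1689 ≈ 72.173
Max retention: S = 1000/(121900/1689) − 10 = 4700/1219 in (≈ 3.856 in)
Initial abstraction Ia = S/5 = (4700/1219)/5 = 940/1219 ≈ 0.771 in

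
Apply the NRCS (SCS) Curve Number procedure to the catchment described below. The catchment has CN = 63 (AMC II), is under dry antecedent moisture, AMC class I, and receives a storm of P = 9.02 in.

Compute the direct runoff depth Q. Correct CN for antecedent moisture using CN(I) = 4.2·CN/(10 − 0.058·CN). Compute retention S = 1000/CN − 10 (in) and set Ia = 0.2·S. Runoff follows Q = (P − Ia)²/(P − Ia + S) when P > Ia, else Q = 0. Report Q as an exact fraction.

Adjust CN=63 to AMC I: 4.2·63/(10 − 0.058·63) → (1323/5) ÷ (3173/500) = 132300/3173 ≈ 41.696
Max retention: S = 1000/(132300/3173) − 10 = 18500/1323 in (≈ 13.983 in)
Ia = 0.2S: 0.2·13.983 = 2.797 in (exactly 3700/1323)
Since P=9.020 > Ia=2.797: effective rainfall P−Ia = 411673/66150 in
Q = (411673/66150)²/((411673/66150) + 18500/1323) = (169474658929/4375822500)/(1336673/66150) = 169474658929/88420918950 in ≈ 1.917 in

Q = 169474658929/88420918950 in ≈ 1.917 in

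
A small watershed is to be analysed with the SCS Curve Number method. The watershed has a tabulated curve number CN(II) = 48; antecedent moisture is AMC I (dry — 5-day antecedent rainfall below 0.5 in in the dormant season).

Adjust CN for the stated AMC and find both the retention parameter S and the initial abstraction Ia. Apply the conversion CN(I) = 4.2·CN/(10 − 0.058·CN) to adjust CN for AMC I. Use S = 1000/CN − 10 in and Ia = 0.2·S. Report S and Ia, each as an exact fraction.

S = 1625/63 in ≈ 25.794 in; Ia = 325/63 in ≈ 5.159 in

Adjust CN=48 to AMC I: 4.2·48/(10 − 0.058·48) → (1008/5) ÷ (902/125) = 12600/451 ≈ 27.938
Retention S: 1000/CN − 10 with CN=27.938 → S = 1625/63 ≈ 25.794 in
Ia = 0.2S: 0.2·25.794 = 5.159 in (exactly 325/63)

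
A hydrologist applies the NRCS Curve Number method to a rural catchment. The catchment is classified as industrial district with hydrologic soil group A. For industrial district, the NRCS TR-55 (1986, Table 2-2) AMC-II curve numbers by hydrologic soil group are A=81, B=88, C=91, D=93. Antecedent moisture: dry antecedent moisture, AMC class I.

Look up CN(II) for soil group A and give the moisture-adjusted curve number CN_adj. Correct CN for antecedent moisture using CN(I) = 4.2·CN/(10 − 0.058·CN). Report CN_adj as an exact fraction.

NRCS table: industrial district, soil group A → CN(II) = 81
Dry (AMC I): CN(I) = 4.2·81/(10 − 0.058·81) = (1701/5)/(2651/500) = 170100/2651 ≈ 64.164

CN_adj = 170100/2651 ≈ 64.164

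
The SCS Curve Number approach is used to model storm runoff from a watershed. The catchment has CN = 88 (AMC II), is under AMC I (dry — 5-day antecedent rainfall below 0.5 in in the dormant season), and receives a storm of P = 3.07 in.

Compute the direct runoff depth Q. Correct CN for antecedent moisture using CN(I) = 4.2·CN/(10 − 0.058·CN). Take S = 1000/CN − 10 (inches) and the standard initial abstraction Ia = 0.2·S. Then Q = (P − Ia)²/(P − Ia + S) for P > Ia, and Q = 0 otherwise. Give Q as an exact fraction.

Adjust CN=88 to AMC I: 4.2·88/(10 − 0.058·88) → (1848/5) ÷ (612/125) = 3850/51 ≈ 75.490
Max retention: S = 1000/(3850/51) − 10 = 250/77 in (≈ 3.247 in)
Initial abstraction Ia = S/5 = (250/77)/5 = 50/77 ≈ 0.649 in
Excess rainfall: 3.070 − 0.649 = 2.421 in; P > Ia so Q > 0
Runoff Q = (P−Ia)²/(P−Ia+S) = (2.421)²/(2.421+3.247) = 347412321/336020300 ≈ 1.034 in

Q = 347412321/336020300 in ≈ 1.034 in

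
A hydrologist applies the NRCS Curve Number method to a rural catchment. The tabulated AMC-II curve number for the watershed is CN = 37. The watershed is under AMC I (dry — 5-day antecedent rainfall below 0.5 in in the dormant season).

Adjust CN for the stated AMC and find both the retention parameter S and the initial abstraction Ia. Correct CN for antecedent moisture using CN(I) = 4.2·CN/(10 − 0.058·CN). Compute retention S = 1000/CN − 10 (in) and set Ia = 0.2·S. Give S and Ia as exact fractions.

S = 1500/37 in ≈ 40.541 in; Ia = 300/37 in ≈ 8.108 in

Adjust CN=37 to AMC I: 4.2·37/(10 − 0.058·37) → (777/5) ÷ (3927/500) = 3700/187 ≈ 19.786
Max retention: S = 1000/(3700/187) − 10 = 1500/37 in (≈ 40.541 in)
Ia = 0.2·(1500/37) = 300/37 in ≈ 8.108 in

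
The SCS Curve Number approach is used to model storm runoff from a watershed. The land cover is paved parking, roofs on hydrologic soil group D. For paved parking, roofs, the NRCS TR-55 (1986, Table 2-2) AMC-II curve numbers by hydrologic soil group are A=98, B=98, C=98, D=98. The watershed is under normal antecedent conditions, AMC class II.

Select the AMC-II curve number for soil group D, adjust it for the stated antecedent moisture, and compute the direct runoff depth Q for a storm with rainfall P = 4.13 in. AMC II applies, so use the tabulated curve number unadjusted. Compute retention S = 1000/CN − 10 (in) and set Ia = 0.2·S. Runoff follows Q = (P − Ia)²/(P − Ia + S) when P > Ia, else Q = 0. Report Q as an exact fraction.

Q = 401481369/103081300 in ≈ 3.895 in

NRCS table: paved parking, roofs, soil group D → CN(II) = 98
Average conditions: CN = 98 (no AMC adjustment).
Max retention: S = 1000/98 − 10 = 10/49 in (≈ 0.204 in)
Initial abstraction Ia = S/5 = (10/49)/5 = 2/49 ≈ 0.041 in
P − Ia = 4.130 − 0.041 = 20037/4900 ≈ 4.089 in (> 0, runoff occurs)
Runoff Q = (P−Ia)²/(P−Ia+S) = (4.089)²/(4.089+0.204) = 401481369/103081300 ≈ 3.895 in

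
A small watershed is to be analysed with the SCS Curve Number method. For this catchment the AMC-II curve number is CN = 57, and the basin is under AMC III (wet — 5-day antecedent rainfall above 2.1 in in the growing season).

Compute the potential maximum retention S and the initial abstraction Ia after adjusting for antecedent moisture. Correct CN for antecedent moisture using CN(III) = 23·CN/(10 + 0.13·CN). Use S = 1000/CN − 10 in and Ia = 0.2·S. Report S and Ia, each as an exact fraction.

S = 4300/1311 in ≈ 3.280 in; Ia = 860/1311 in ≈ 0.656 in

Adjust CN=57 to AMC III: 23·57/(10 + 0.13·57) → 1311 ÷ (1741/100) = 131100/1741 ≈ 75.302
S = 1000/(131100/1741) − 10 = 4300/1311 in ≈ 3.280 in
Ia = 0.2S: 0.2·3.280 = 0.656 in (exactly 860/1311)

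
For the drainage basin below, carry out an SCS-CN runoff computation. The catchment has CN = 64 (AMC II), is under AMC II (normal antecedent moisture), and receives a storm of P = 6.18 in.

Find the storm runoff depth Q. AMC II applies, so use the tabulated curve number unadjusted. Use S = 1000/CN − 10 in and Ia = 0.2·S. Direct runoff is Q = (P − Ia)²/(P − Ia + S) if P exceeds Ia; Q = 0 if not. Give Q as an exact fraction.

AMC II — tabulated CN = 64 applies directly.
Max retention: S = 1000/64 − 10 = 45/8 in (≈ 5.625 in)
Initial abstraction Ia = S/5 = (45/8)/5 = 9/8 ≈ 1.125 in
Excess rainfall: 6.180 − 1.125 = 5.055 in; P > Ia so Q > 0
Q = (1011/200)²/((1011/200) + 45/8) = (1022121/40000)/(267/25) = 340707/142400 in ≈ 2.393 in

Q = 340707/142400 in ≈ 2.393 in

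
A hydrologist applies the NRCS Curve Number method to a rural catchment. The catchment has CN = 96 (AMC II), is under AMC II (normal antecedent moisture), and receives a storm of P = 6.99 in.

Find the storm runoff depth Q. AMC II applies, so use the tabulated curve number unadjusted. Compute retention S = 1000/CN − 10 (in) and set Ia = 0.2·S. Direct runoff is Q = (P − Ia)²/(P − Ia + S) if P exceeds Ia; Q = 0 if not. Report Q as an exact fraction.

AMC II — tabulated CN = 96 applies directly.
Max retention: S = 1000/96 − 10 = 5/12 in (≈ 0.417 in)
Ia = 0.2S: 0.2·0.417 = 0.083 in (exactly 1/12)
Excess rainfall: 6.990 − 0.083 = 6.907 in; P > Ia so Q > 0
Runoff Q = (P−Ia)²/(P−Ia+S) = (6.907)²/(6.907+0.417) = 1073296/164775 ≈ 6.514 in

Q = 1073296/164775 in ≈ 6.514 in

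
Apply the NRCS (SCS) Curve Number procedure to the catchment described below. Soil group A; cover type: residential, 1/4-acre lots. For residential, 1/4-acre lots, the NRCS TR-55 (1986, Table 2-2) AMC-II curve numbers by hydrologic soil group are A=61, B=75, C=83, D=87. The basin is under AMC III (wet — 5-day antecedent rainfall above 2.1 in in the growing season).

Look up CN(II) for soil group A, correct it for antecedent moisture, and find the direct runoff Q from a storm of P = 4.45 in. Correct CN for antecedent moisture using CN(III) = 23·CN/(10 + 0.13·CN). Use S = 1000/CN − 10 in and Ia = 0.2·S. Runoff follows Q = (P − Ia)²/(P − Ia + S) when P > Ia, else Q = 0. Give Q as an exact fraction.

NRCS table: residential, 1/4-acre lots, soil group A → CN(II) = 61
CN(III) from CN(II)=61: (23·61)/(10 + 0.13·61) = 140300/1793 ≈ 78.249
Max retention: S = 1000/(140300/1793) − 10 = 3900/1403 in (≈ 2.780 in)
Ia = 0.2·(3900/1403) = 780/1403 in ≈ 0.556 in
Excess rainfall: 4.450 − 0.556 = 3.894 in; P > Ia so Q > 0
Q: (109267/28060)² ÷ (187267/28060) = 11939277289/5254712020 in (≈ 2.272 in)

Q = 11939277289/5254712020 in ≈ 2.272 in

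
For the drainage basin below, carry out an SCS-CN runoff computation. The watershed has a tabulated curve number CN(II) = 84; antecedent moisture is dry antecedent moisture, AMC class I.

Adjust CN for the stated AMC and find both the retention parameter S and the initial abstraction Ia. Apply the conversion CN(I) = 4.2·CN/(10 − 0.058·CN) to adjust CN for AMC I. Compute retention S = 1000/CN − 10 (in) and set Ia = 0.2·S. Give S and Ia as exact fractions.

S = 2000/441 in ≈ 4.535 in; Ia = 400/441 in ≈ 0.907 in

CN(I) from CN(II)=84: (4.2·84)/(10 − 0.058·84) = 44100/641 ≈ 68.799
Retention S: 1000/CN − 10 with CN=68.799 → S = 2000/441 ≈ 4.535 in
Ia = 0.2S: 0.2·4.535 = 0.907 in (exactly 400/441)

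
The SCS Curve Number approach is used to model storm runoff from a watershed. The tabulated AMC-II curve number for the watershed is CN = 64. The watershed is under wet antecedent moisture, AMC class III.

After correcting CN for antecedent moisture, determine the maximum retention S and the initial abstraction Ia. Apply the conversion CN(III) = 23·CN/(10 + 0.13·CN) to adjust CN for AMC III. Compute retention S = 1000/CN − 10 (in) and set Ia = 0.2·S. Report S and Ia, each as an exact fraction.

Adjust CN=64 to AMC III: 23·64/(10 + 0.13·64) → 1472 ÷ (458/25) = 18400/229 ≈ 80.349
Max retention: S = 1000/(18400/229) − 10 = 225/92 in (≈ 2.446 in)
Initial abstraction Ia = S/5 = (225/92)/5 = 45/92 ≈ 0.489 in

S = 225/92 in ≈ 2.446 in; Ia = 45/92 in ≈ 0.489 in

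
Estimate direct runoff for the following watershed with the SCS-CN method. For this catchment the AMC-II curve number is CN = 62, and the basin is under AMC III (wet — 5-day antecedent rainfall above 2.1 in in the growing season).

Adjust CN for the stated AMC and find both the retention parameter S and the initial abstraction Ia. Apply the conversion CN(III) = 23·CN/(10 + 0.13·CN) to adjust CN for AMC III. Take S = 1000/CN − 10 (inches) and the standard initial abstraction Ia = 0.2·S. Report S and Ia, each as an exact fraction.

S = 1900/713 in ≈ 2.665 in; Ia = 380/713 in ≈ 0.533 in

Adjust CN=62 to AMC III: 23·62/(10 + 0.13·62) → 1426 ÷ (903/50) = 71300/903 ≈ 78.959
Retention S: 1000/CN − 10 with CN=78.959 → S = 1900/713 ≈ 2.665 in
Initial abstraction Ia = S/5 = (1900/713)/5 = 380/713 ≈ 0.533 in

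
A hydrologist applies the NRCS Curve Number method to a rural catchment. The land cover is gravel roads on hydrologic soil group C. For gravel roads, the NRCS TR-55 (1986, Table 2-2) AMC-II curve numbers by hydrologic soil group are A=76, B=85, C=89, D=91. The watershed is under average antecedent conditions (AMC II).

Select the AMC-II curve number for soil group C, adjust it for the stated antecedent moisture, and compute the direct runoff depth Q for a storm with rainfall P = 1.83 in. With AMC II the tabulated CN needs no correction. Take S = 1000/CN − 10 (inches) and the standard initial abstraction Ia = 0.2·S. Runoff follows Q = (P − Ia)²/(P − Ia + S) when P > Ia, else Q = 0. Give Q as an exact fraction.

Q = 198443569/223274300 in ≈ 0.889 in

NRCS table: gravel roads, soil group C → CN(II) = 89
AMC II — tabulated CN = 89 applies directly.
S = 1000/89 − 10 = 110/89 in ≈ 1.236 in
Initial abstraction Ia = S/5 = (110/89)/5 = 22/89 ≈ 0.247 in
P − Ia = 1.830 − 0.247 = 14087/8900 ≈ 1.583 in (> 0, runoff occurs)
Q = (14087/8900)²/((14087/8900) + 110/89) = (198443569/79210000)/(25087/8900) = 198443569/223274300 in ≈ 0.889 in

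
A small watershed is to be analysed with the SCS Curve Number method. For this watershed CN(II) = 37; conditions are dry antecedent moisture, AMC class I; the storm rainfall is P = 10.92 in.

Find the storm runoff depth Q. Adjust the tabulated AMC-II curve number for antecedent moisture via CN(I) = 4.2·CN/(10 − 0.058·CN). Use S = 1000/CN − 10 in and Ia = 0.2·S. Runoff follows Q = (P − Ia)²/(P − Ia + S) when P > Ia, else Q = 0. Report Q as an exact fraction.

CN(I) from CN(II)=37: (4.2·37)/(10 − 0.058·37) = 3700/187 ≈ 19.786
Retention S: 1000/CN − 10 with CN=19.786 → S = 1500/37 ≈ 40.541 in
Initial abstraction Ia = S/5 = (1500/37)/5 = 300/37 ≈ 8.108 in
Excess rainfall: 10.920 − 8.108 = 2.812 in; P > Ia so Q > 0
Runoff Q = (P−Ia)²/(P−Ia+S) = (2.812)²/(2.812+40.541) = 2255067/12364475 ≈ 0.182 in

Q = 2255067/12364475 in ≈ 0.182 in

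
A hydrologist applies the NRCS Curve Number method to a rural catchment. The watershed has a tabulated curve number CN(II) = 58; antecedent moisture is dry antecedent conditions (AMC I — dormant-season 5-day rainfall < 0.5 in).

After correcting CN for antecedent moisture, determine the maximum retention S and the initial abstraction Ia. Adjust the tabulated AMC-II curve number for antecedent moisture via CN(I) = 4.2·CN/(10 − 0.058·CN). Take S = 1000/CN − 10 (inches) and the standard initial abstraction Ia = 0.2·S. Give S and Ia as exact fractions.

S = 500/29 in ≈ 17.241 in; Ia = 100/29 in ≈ 3.448 in

CN(I) from CN(II)=58: (4.2·58)/(10 − 0.058·58) = 2900/79 ≈ 36.709
S = 1000/(2900/79) − 10 = 500/29 in ≈ 17.241 in
Initial abstraction Ia = S/5 = (500/29)/5 = 100/29 ≈ 3.448 in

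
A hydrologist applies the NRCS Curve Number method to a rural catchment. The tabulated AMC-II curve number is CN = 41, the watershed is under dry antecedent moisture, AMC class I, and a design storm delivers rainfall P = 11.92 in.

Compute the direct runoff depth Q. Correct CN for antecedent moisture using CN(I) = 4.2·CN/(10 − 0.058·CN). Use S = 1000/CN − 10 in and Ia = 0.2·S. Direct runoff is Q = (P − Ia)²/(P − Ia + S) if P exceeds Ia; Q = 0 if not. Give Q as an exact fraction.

Q = 5949005042/9111295725 in ≈ 0.653 in

Adjust CN=41 to AMC I: 4.2·41/(10 − 0.058·41) → (861/5) ÷ (3811/500) = 86100/3811 ≈ 22.592
Retention S: 1000/CN − 10 with CN=22.592 → S = 29500/861 ≈ 34.262 in
Ia = 0.2S: 0.2·34.262 = 6.852 in (exactly 5900/861)
P − Ia = 11.920 − 6.852 = 109078/21525 ≈ 5.068 in (> 0, runoff occurs)
Runoff Q = (P−Ia)²/(P−Ia+S) = (5.068)²/(5.068+34.262) = 5949005042/9111295725 ≈ 0.653 in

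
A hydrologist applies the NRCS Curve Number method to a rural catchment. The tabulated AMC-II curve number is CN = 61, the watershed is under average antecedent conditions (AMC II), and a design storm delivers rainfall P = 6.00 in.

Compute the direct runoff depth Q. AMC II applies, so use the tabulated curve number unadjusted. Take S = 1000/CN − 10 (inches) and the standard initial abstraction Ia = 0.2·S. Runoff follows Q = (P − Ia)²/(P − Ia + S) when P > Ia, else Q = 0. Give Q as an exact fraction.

Q = 13824/6893 in ≈ 2.006 in

Average conditions: CN = 61 (no AMC adjustment).
Retention S: 1000/CN − 10 with CN=61.000 → S = 390/61 ≈ 6.393 in
Ia = 0.2S: 0.2·6.393 = 1.279 in (exactly 78/61)
Excess rainfall: 6.000 − 1.279 = 4.721 in; P > Ia so Q > 0
Q = (288/61)²/((288/61) + 390/61) = (82944/3721)/(678/61) = 13824/6893 in ≈ 2.006 in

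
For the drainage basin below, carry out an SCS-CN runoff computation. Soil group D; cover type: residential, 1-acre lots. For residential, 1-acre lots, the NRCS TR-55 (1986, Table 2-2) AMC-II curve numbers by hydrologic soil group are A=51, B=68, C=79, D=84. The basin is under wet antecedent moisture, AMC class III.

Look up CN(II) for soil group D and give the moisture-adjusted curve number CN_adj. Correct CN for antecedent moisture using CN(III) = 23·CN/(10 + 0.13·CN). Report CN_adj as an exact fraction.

CN_adj = 48300/523 ≈ 92.352

NRCS table: residential, 1-acre lots, soil group D → CN(II) = 84
Adjust CN=84 to AMC III: 23·84/(10 + 0.13·84) → 1932 ÷ (523/25) = 48300/523 ≈ 92.352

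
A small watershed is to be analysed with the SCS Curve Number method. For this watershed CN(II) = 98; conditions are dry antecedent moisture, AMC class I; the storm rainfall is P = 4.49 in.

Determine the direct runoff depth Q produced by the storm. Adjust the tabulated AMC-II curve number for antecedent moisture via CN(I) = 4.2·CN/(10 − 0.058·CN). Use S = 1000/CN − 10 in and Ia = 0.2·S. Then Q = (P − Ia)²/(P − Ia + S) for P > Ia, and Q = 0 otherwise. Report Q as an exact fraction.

Q = 204322984441/51657960900 in ≈ 3.955 in

CN(I) from CN(II)=98: (4.2·98)/(10 − 0.058·98) = 102900/1079 ≈ 95.366
Retention S: 1000/CN − 10 with CN=95.366 → S = 500/1029 ≈ 0.486 in
Ia = 0.2·(500/1029) = 100/1029 in ≈ 0.097 in
P − Ia = 4.490 − 0.097 = 452021/102900 ≈ 4.393 in (> 0, runoff occurs)
Q: (452021/102900)² ÷ (502021/102900) = 204322984441/51657960900 in (≈ 3.955 in)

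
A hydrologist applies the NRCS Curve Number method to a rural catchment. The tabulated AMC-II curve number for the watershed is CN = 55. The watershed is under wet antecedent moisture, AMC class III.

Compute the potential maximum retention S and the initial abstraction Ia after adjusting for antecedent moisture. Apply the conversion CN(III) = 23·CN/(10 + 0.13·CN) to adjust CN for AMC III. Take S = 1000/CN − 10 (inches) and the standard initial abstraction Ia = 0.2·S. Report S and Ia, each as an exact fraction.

Adjust CN=55 to AMC III: 23·55/(10 + 0.13·55) → 1265 ÷ (343/20) = 25300/343 ≈ 73.761
S = 1000/(25300/343) − 10 = 900/253 in ≈ 3.557 in
Initial abstraction Ia = S/5 = (900/253)/5 = 180/253 ≈ 0.711 in

S = 900/253 in ≈ 3.557 in; Ia = 180/253 in ≈ 0.711 in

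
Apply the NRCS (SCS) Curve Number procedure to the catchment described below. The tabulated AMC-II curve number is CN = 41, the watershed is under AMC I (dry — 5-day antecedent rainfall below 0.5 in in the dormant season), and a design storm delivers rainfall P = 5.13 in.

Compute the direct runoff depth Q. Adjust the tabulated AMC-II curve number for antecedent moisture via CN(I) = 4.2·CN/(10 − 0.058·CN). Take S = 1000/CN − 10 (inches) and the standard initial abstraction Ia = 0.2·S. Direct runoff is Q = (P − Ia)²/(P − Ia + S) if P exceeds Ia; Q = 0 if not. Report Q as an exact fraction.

Q = 0 in ≈ 0.000 in

CN(I) from CN(II)=41: (4.2·41)/(10 − 0.058·41) = 86100/3811 ≈ 22.592
S = 1000/(86100/3811) − 10 = 29500/861 in ≈ 34.262 in
Ia = 0.2·(29500/861) = 5900/861 in ≈ 6.852 in
P = 5.130 ≤ Ia = 6.852 in: entire storm abstracted, Q = 0.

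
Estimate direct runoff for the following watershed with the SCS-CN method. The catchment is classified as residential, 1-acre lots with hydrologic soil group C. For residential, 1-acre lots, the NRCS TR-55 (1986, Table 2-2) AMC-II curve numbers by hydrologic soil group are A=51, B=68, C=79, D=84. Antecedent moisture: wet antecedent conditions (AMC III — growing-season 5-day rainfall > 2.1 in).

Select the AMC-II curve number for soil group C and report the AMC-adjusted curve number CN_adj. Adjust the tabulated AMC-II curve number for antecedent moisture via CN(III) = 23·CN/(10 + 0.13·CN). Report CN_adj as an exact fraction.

NRCS table: residential, 1-acre lots, soil group C → CN(II) = 79
CN(III) from CN(II)=79: (23·79)/(10 + 0.13·79) = 181700/2027 ≈ 89.640

CN_adj = 181700/2027 ≈ 89.640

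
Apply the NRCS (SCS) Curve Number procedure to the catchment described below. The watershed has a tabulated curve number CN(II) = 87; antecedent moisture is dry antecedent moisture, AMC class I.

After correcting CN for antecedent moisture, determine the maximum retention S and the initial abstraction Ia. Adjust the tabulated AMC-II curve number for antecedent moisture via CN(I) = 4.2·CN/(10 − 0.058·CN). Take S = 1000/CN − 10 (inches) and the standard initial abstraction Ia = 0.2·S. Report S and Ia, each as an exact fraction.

S = 6500/1827 in ≈ 3.558 in; Ia = 1300/1827 in ≈ 0.712 in

Adjust CN=87 to AMC I: 4.2·87/(10 − 0.058·87) → (1827/5) ÷ (2477/500) = 182700/2477 ≈ 73.759
Retention S: 1000/CN − 10 with CN=73.759 → S = 6500/1827 ≈ 3.558 in
Ia = 0.2·(6500/1827) = 1300/1827 in ≈ 0.712 in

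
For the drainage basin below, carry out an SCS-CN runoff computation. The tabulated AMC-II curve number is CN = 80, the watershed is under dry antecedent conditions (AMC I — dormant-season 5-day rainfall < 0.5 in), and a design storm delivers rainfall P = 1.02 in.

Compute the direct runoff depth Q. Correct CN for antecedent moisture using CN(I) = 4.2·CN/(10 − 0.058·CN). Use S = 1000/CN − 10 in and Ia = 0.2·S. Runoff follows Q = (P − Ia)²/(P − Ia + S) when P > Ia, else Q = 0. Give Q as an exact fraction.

Dry (AMC I): CN(I) = 4.2·80/(10 − 0.058·80) = 336/(134/25) = 4200/67 ≈ 62.687
S = 1000/(4200/67) − 10 = 125/21 in ≈ 5.952 in
Initial abstraction Ia = S/5 = (125/21)/5 = 25/21 ≈ 1.190 in
P = 1.020 ≤ Ia = 1.190 in: entire storm abstracted, Q = 0.

Q = 0 in ≈ 0.000 in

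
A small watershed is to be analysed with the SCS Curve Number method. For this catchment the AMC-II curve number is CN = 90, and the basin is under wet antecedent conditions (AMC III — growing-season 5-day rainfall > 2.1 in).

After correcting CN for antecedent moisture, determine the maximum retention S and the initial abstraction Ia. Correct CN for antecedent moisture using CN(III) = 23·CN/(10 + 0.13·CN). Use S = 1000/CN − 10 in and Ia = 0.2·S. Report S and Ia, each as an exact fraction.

Wet (AMC III): CN(III) = 23·90/(10 + 0.13·90) = 2070/(217/10) = 20700/217 ≈ 95.392
Retention S: 1000/CN − 10 with CN=95.392 → S = 100/207 ≈ 0.483 in
Ia = 0.2S: 0.2·0.483 = 0.097 in (exactly 20/207)

S = 100/207 in ≈ 0.483 in; Ia = 20/207 in ≈ 0.097 in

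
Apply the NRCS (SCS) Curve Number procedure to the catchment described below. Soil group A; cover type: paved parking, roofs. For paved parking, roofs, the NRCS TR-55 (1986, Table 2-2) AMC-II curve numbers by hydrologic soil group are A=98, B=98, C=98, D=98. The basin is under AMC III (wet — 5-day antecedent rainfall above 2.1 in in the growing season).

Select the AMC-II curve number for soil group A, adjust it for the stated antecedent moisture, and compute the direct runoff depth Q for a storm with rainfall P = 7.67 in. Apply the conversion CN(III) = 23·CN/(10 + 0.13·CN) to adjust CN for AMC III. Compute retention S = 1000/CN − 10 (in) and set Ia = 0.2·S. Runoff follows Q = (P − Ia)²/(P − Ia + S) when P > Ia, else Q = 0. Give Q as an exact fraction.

Q = 743749283281/98320494300 in ≈ 7.565 in

NRCS table: paved parking, roofs, soil group A → CN(II) = 98
Wet (AMC III): CN(III) = 23·98/(10 + 0.13·98) = 2254/(1137/50) = 112700/1137 ≈ 99.120
S = 1000/(112700/1137) − 10 = 100/1127 in ≈ 0.089 in
Ia = 0.2S: 0.2·0.089 = 0.018 in (exactly 20/1127)
Excess rainfall: 7.670 − 0.018 = 7.652 in; P > Ia so Q > 0
Runoff Q = (P−Ia)²/(P−Ia+S) = (7.652)²/(7.652+0.089) = 743749283281/98320494300 ≈ 7.565 in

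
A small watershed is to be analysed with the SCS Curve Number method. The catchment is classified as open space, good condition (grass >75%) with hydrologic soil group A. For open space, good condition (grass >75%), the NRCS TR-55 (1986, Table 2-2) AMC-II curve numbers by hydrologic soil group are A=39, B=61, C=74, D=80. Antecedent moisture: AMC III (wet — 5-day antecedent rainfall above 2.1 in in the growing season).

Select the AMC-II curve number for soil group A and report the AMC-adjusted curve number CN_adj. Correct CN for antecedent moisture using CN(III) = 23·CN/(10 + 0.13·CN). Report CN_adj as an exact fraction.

NRCS table: open space, good condition (grass >75%), soil group A → CN(II) = 39
Wet (AMC III): CN(III) = 23·39/(10 + 0.13·39) = 897/(1507/100) = 89700/1507 ≈ 59.522

CN_adj = 89700/1507 ≈ 59.522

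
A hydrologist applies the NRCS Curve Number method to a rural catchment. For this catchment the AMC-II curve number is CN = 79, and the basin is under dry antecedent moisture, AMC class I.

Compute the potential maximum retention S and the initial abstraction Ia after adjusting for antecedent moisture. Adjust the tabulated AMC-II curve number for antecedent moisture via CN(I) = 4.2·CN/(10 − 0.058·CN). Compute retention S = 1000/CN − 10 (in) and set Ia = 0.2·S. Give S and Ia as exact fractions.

S = 500/79 in ≈ 6.329 in; Ia = 100/79 in ≈ 1.266 in

CN(I) from CN(II)=79: (4.2·79)/(10 − 0.058·79) = 7900/129 ≈ 61.240
S = 1000/(7900/129) − 10 = 500/79 in ≈ 6.329 in
Initial abstraction Ia = S/5 = (500/79)/5 = 100/79 ≈ 1.266 in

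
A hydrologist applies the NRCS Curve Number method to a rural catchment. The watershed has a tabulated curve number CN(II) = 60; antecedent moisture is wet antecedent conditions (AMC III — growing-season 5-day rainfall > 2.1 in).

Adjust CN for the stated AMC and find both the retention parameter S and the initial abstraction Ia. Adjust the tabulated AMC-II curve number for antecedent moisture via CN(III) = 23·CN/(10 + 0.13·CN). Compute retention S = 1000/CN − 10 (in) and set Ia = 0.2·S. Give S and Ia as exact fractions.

CN(III) from CN(II)=60: (23·60)/(10 + 0.13·60) = 6900/89 ≈ 77.528
Retention S: 1000/CN − 10 with CN=77.528 → S = 200/69 ≈ 2.899 in
Ia = 0.2·(200/69) = 40/69 in ≈ 0.580 in

S = 200/69 in ≈ 2.899 in; Ia = 40/69 in ≈ 0.580 in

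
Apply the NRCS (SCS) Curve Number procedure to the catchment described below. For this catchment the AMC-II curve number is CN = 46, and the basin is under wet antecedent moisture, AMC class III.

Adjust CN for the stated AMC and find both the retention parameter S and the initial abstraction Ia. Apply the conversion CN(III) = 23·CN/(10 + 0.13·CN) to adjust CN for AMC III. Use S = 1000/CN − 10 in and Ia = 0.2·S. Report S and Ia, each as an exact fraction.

Adjust CN=46 to AMC III: 23·46/(10 + 0.13·46) → 1058 ÷ (799/50) = 52900/799 ≈ 66.208
Retention S: 1000/CN − 10 with CN=66.208 → S = 2700/529 ≈ 5.104 in
Ia = 0.2·(2700/529) = 540/529 in ≈ 1.021 in

S = 2700/529 in ≈ 5.104 in; Ia = 540/529 in ≈ 1.021 in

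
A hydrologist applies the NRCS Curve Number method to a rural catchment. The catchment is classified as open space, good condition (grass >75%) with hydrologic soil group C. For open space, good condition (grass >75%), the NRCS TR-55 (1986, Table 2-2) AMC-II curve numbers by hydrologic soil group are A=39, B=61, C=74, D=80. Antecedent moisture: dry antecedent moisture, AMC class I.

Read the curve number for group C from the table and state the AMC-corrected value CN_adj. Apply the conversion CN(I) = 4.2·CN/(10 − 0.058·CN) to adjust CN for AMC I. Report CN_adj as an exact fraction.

CN_adj = 77700/1427 ≈ 54.450

NRCS table: open space, good condition (grass >75%), soil group C → CN(II) = 74
Adjust CN=74 to AMC I: 4.2·74/(10 − 0.058·74) → (1554/5) ÷ (1427/250) = 77700/1427 ≈ 54.450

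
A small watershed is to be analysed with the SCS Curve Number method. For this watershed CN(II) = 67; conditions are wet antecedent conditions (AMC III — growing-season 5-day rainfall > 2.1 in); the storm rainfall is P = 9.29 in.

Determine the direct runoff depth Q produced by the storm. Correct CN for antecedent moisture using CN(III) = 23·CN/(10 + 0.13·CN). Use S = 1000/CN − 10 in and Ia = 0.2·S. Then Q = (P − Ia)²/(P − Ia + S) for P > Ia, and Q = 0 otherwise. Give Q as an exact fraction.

Q = 1864833316921/261290264900 in ≈ 7.137 in

Adjust CN=67 to AMC III: 23·67/(10 + 0.13·67) → 1541 ÷ (1871/100) = 154100/1871 ≈ 82.362
S = 1000/(154100/1871) − 10 = 3300/1541 in ≈ 2.141 in
Ia = 0.2·(3300/1541) = 660/1541 in ≈ 0.428 in
Since P=9.290 > Ia=0.428: effective rainfall P−Ia = 1365589/154100 in
Q: (1365589/154100)² ÷ (1695589/154100) = 1864833316921/261290264900 in (≈ 7.137 in)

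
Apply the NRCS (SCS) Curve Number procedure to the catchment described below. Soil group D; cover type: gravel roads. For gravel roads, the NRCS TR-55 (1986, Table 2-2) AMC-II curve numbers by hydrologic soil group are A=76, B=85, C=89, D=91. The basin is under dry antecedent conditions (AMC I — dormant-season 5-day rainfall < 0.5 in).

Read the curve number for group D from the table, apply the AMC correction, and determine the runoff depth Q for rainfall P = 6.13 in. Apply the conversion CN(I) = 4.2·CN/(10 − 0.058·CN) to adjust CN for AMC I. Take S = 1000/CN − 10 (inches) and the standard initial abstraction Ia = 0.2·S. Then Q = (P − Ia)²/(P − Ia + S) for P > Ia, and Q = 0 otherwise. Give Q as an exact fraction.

Q = 129946551361/32517639700 in ≈ 3.996 in

NRCS table: gravel roads, soil group D → CN(II) = 91
CN(I) from CN(II)=91: (4.2·91)/(10 − 0.058·91) = 63700/787 ≈ 80.940
S = 1000/(63700/787) − 10 = 1500/637 in ≈ 2.355 in
Ia = 0.2·(1500/637) = 300/637 in ≈ 0.471 in
P − Ia = 6.130 − 0.471 = 360481/63700 ≈ 5.659 in (> 0, runoff occurs)
Runoff Q = (P−Ia)²/(P−Ia+S) = (5.659)²/(5.659+2.355) = 129946551361/32517639700 ≈ 3.996 in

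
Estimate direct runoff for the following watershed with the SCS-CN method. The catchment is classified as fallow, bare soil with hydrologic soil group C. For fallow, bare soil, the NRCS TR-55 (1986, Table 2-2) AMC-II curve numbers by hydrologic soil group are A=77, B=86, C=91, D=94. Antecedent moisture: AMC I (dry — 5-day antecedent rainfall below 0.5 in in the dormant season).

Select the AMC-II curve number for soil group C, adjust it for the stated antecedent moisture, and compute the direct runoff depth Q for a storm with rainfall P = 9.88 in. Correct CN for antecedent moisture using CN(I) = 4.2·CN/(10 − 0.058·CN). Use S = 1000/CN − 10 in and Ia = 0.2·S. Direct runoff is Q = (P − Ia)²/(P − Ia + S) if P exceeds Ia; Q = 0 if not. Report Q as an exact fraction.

Q = 22451725921/2983373575 in ≈ 7.526 in

NRCS table: fallow, bare soil, soil group C → CN(II) = 91
CN(I) from CN(II)=91: (4.2·91)/(10 − 0.058·91) = 63700/787 ≈ 80.940
Retention S: 1000/CN − 10 with CN=80.940 → S = 1500/637 ≈ 2.355 in
Ia = 0.2S: 0.2·2.355 = 0.471 in (exactly 300/637)
Since P=9.880 > Ia=0.471: effective rainfall P−Ia = 149839/15925 in
Runoff Q = (P−Ia)²/(P−Ia+S) = (9.409)²/(9.409+2.355) = 22451725921/2983373575 ≈ 7.526 in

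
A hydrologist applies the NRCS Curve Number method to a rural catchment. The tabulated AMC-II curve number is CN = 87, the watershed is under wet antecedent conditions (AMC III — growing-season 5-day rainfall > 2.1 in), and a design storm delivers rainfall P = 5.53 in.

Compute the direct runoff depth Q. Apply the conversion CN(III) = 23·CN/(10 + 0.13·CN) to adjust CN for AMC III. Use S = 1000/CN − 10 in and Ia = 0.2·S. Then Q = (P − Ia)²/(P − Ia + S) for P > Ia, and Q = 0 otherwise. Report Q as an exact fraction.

Adjust CN=87 to AMC III: 23·87/(10 + 0.13·87) → 2001 ÷ (2131/100) = 200100/2131 ≈ 93.900
S = 1000/(200100/2131) − 10 = 1300/2001 in ≈ 0.650 in
Initial abstraction Ia = S/5 = (1300/2001)/5 = 260/2001 ≈ 0.130 in
Excess rainfall: 5.530 − 0.130 = 5.400 in; P > Ia so Q > 0
Q: (1080553/200100)² ÷ (1210553/200100) = 1167594785809/242231655300 in (≈ 4.820 in)

Q = 1167594785809/242231655300 in ≈ 4.820 in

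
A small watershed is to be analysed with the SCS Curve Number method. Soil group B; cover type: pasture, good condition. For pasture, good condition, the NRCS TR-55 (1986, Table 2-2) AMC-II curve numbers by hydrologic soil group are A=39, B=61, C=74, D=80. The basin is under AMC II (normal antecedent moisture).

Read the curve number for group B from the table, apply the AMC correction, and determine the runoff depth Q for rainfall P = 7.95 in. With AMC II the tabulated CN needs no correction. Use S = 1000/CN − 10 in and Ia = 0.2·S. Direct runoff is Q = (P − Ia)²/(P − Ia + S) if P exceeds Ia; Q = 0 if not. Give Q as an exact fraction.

Q = 7360369/2160620 in ≈ 3.407 in

NRCS table: pasture, good condition, soil group B → CN(II) = 61
CN(II) = 61; AMC II needs no correction.
S = 1000/61 − 10 = 390/61 in ≈ 6.393 in
Initial abstraction Ia = S/5 = (390/61)/5 = 78/61 ≈ 1.279 in
P − Ia = 7.950 − 1.279 = 8139/1220 ≈ 6.671 in (> 0, runoff occurs)
Runoff Q = (P−Ia)²/(P−Ia+S) = (6.671)²/(6.671+6.393) = 7360369/2160620 ≈ 3.407 in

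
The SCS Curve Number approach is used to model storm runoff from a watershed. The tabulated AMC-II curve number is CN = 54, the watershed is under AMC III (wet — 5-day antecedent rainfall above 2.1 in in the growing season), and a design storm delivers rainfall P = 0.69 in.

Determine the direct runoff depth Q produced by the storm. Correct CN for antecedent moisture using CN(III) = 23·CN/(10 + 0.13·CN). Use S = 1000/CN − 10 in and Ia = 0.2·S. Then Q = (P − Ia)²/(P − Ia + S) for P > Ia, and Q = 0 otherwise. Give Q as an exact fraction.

CN(III) from CN(II)=54: (23·54)/(10 + 0.13·54) = 2700/37 ≈ 72.973
Max retention: S = 1000/(2700/37) − 10 = 100/27 in (≈ 3.704 in)
Initial abstraction Ia = S/5 = (100/27)/5 = 20/27 ≈ 0.741 in
P = 0.690 ≤ Ia = 0.741 in: entire storm abstracted, Q = 0.

Q = 0 in ≈ 0.000 in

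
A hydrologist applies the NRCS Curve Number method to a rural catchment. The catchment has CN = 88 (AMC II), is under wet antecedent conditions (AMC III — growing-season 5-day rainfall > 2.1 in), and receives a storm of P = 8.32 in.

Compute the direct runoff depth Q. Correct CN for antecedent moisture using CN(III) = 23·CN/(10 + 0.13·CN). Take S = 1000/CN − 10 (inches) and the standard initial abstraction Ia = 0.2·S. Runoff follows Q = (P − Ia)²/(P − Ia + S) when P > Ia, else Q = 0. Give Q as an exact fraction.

Wet (AMC III): CN(III) = 23·88/(10 + 0.13·88) = 2024/(536/25) = 6325/67 ≈ 94.403
Max retention: S = 1000/(6325/67) − 10 = 150/253 in (≈ 0.593 in)
Initial abstraction Ia = S/5 = (150/253)/5 = 30/253 ≈ 0.119 in
P − Ia = 8.320 − 0.119 = 51874/6325 ≈ 8.201 in (> 0, runoff occurs)
Q = (51874/6325)²/((51874/6325) + 150/253) = (2690911876/40005625)/(55624/6325) = 672727969/87955450 in ≈ 7.649 in

Q = 672727969/87955450 in ≈ 7.649 in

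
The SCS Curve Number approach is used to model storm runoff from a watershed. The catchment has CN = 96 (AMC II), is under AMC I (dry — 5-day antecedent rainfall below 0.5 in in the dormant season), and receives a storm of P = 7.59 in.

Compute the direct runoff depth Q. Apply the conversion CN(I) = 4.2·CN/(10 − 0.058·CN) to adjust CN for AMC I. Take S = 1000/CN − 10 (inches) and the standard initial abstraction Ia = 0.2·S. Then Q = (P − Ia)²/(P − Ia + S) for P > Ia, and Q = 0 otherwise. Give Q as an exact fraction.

Q = 2168485489/332747100 in ≈ 6.517 in

Adjust CN=96 to AMC I: 4.2·96/(10 − 0.058·96) → (2016/5) ÷ (554/125) = 25200/277 ≈ 90.975
S = 1000/(25200/277) − 10 = 125/126 in ≈ 0.992 in
Ia = 0.2S: 0.2·0.992 = 0.198 in (exactly 25/126)
P − Ia = 7.590 − 0.198 = 46567/6300 ≈ 7.392 in (> 0, runoff occurs)
Runoff Q = (P−Ia)²/(P−Ia+S) = (7.392)²/(7.392+0.992) = 2168485489/332747100 ≈ 6.517 in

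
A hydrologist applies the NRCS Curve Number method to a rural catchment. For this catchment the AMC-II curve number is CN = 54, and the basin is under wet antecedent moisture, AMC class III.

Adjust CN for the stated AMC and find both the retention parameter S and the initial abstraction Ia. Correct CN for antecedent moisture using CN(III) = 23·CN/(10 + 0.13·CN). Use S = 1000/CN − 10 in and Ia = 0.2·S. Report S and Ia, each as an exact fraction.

S = 100/27 in ≈ 3.704 in; Ia = 20/27 in ≈ 0.741 in

CN(III) from CN(II)=54: (23·54)/(10 + 0.13·54) = 2700/37 ≈ 72.973
Max retention: S = 1000/(2700/37) − 10 = 100/27 in (≈ 3.704 in)
Ia = 0.2·(100/27) = 20/27 in ≈ 0.741 in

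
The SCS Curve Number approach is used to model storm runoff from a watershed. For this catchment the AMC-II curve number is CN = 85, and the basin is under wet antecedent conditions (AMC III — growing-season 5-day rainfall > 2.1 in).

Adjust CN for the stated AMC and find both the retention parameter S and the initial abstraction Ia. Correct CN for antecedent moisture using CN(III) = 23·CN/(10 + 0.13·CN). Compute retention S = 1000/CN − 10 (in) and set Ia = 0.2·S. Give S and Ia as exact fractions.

S = 300/391 in ≈ 0.767 in; Ia = 60/391 in ≈ 0.153 in

Wet (AMC III): CN(III) = 23·85/(10 + 0.13·85) = 1955/(421/20) = 39100/421 ≈ 92.874
Retention S: 1000/CN − 10 with CN=92.874 → S = 300/391 ≈ 0.767 in
Ia = 0.2·(300/391) = 60/391 in ≈ 0.153 in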